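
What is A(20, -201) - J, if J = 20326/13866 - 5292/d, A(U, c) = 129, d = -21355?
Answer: 18845273434/148054215 ≈ 127.29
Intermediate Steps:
J = 253720301/148054215 (J = 20326/13866 - 5292/(-21355) = 20326*(1/13866) - 5292*(-1/21355) = 10163/6933 + 5292/21355 = 253720301/148054215 ≈ 1.7137)
A(20, -201) - J = 129 - 1*253720301/148054215 = 129 - 253720301/148054215 = 18845273434/148054215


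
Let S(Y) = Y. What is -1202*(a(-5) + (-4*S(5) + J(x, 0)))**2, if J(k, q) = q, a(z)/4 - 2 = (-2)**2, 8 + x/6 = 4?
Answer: -19232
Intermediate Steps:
x = -24 (x = -48 + 6*4 = -48 + 24 = -24)
a(z) = 24 (a(z) = 8 + 4*(-2)**2 = 8 + 4*4 = 8 + 16 = 24)
-1202*(a(-5) + (-4*S(5) + J(x, 0)))**2 = -1202*(24 + (-4*5 + 0))**2 = -1202*(24 + (-20 + 0))**2 = -1202*(24 - 20)**2 = -1202*4**2 = -1202*16 = -19232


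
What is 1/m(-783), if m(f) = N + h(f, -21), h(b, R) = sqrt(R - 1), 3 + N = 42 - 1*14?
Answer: 25/647 - I*sqrt(22)/647 ≈ 0.03864 - 0.0072495*I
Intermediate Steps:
N = 25 (N = -3 + (42 - 1*14) = -3 + (42 - 14) = -3 + 28 = 25)
h(b, R) = sqrt(-1 + R)
m(f) = 25 + I*sqrt(22) (m(f) = 25 + sqrt(-1 - 21) = 25 + sqrt(-22) = 25 + I*sqrt(22))
1/m(-783) = 1/(25 + I*sqrt(22))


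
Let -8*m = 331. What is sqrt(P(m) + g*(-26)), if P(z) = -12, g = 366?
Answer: 2*I*sqrt(2382) ≈ 97.611*I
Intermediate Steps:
m = -331/8 (m = -1/8*331 = -331/8 ≈ -41.375)
sqrt(P(m) + g*(-26)) = sqrt(-12 + 366*(-26)) = sqrt(-12 - 9516) = sqrt(-9528) = 2*I*sqrt(2382)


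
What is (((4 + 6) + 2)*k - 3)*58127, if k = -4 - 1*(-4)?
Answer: -174381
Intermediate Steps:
k = 0 (k = -4 + 4 = 0)
(((4 + 6) + 2)*k - 3)*58127 = (((4 + 6) + 2)*0 - 3)*58127 = ((10 + 2)*0 - 3)*58127 = (12*0 - 3)*58127 = (0 - 3)*58127 = -3*58127 = -174381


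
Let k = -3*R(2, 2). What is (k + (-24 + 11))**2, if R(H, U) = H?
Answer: 361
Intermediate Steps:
k = -6 (k = -3*2 = -6)
(k + (-24 + 11))**2 = (-6 + (-24 + 11))**2 = (-6 - 13)**2 = (-19)**2 = 361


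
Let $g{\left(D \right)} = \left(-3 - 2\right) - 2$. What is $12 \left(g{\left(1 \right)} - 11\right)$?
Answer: $-216$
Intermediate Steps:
$g{\left(D \right)} = -7$ ($g{\left(D \right)} = -5 - 2 = -7$)
$12 \left(g{\left(1 \right)} - 11\right) = 12 \left(-7 - 11\right) = 12 \left(-18\right) = -216$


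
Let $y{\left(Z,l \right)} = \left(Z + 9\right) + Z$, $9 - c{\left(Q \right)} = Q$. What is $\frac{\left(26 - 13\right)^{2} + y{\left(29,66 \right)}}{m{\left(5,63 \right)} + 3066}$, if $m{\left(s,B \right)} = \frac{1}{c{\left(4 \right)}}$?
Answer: $\frac{1180}{15331} \approx 0.076968$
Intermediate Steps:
$c{\left(Q \right)} = 9 - Q$
$m{\left(s,B \right)} = \frac{1}{5}$ ($m{\left(s,B \right)} = \frac{1}{9 - 4} = \frac{1}{5}$)
$y{\left(Z,l \right)} = 9 + 2 Z$ ($y{\left(Z,l \right)} = \left(9 + Z\right) + Z = 9 + 2 Z$)
$\frac{\left(26 - 13\right)^{2} + y{\left(29,66 \right)}}{m{\left(5,63 \right)} + 3066} = \frac{\left(26 - 13\right)^{2} + \left(9 + 2 \cdot 29\right)}{\frac{1}{5} + 3066} = \frac{\left(26 - 13\right)^{2} + \left(9 + 58\right)}{\frac{15331}{5}} = \left(\left(26 - 13\right)^{2} + 67\right) \frac{5}{15331} = \left(13^{2} + 67\right) \frac{5}{15331} = \left(169 + 67\right) \frac{5}{15331} = 236 \cdot \frac{5}{15331} = \frac{1180}{15331}$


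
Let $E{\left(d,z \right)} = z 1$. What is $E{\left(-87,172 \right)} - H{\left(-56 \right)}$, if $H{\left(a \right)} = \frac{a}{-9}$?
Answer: $\frac{1492}{9} \approx 165.78$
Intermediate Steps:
$H{\left(a \right)} = - \frac{a}{9}$ ($H{\left(a \right)} = a \left(- \frac{1}{9}\right) = - \frac{a}{9}$)
$E{\left(d,z \right)} = z$
$E{\left(-87,172 \right)} - H{\left(-56 \right)} = 172 - \left(- \frac{1}{9}\right) \left(-56\right) = 172 - \frac{56}{9} = \frac{1492}{9}$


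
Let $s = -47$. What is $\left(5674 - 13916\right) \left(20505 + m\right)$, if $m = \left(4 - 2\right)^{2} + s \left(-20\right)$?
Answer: $-176782658$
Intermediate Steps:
$m = 944$ ($m = \left(4 - 2\right)^{2} - -940 = 2^{2} + 940 = 4 + 940 = 944$)
$\left(5674 - 13916\right) \left(20505 + m\right) = \left(5674 - 13916\right) \left(20505 + 944\right) = \left(-8242\right) 21449 = -176782658$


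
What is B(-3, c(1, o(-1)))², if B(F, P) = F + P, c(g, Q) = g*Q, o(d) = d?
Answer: 16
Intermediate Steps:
c(g, Q) = Q*g
B(-3, c(1, o(-1)))² = (-3 - 1*1)² = (-3 - 1)² = (-4)² = 16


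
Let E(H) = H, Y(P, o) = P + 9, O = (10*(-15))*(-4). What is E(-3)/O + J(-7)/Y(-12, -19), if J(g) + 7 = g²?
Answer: -2801/200 ≈ -14.005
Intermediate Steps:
O = 600 (O = -150*(-4) = 600)
Y(P, o) = 9 + P
J(g) = -7 + g²
E(-3)/O + J(-7)/Y(-12, -19) = -3/600 + (-7 + (-7)²)/(9 - 12) = -3*1/600 + (-7 + 49)/(-3) = -1/200 + 42*(-⅓) = -1/200 - 14 = -2801/200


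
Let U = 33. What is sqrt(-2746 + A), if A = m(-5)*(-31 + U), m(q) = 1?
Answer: 14*I*sqrt(14) ≈ 52.383*I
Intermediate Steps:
A = 2 (A = 1*(-31 + 33) = 1*2 = 2)
sqrt(-2746 + A) = sqrt(-2746 + 2) = sqrt(-2744) = 14*I*sqrt(14)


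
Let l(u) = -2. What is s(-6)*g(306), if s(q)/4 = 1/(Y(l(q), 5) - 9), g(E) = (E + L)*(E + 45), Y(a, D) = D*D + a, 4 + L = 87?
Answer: 273078/7 ≈ 39011.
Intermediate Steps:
L = 83 (L = -4 + 87 = 83)
Y(a, D) = a + D**2 (Y(a, D) = D**2 + a = a + D**2)
g(E) = (45 + E)*(83 + E) (g(E) = (E + 83)*(E + 45) = (83 + E)*(45 + E) = (45 + E)*(83 + E))
s(q) = 2/7 (s(q) = 4/((-2 + 5**2) - 9) = 4/((-2 + 25) - 9) = 4/(23 - 9) = 4/14 = 4*(1/14) = 2/7)
s(-6)*g(306) = 2*(3735 + 306**2 + 128*306)/7 = 2*(3735 + 93636 + 39168)/7 = (2/7)*136539 = 273078/7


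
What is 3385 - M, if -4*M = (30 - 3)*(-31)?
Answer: 12703/4 ≈ 3175.8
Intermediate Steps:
M = 837/4 (M = -(30 - 3)*(-31)/4 = -27*(-31)/4 = -¼*(-837) = 837/4 ≈ 209.25)
3385 - M = 3385 - 1*837/4 = 3385 - 837/4 = 12703/4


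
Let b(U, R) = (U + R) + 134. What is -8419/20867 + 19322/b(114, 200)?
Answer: 4075719/95392 ≈ 42.726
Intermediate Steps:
b(U, R) = 134 + R + U (b(U, R) = (R + U) + 134 = 134 + R + U)
-8419/20867 + 19322/b(114, 200) = -8419/20867 + 19322/(134 + 200 + 114) = -8419*1/20867 + 19322/448 = -8419/20867 + 19322*(1/448) = -8419/20867 + 9661/224 = 4075719/95392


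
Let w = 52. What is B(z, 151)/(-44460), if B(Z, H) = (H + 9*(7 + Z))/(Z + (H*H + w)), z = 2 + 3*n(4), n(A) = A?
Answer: -17/50833341 ≈ -3.3443e-7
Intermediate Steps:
z = 14 (z = 2 + 3*4 = 2 + 12 = 14)
B(Z, H) = (63 + H + 9*Z)/(52 + Z + H²) (B(Z, H) = (H + 9*(7 + Z))/(Z + (H*H + 52)) = (H + (63 + 9*Z))/(Z + (H² + 52)) = (63 + H + 9*Z)/(Z + (52 + H²)) = (63 + H + 9*Z)/(52 + Z + H²))
B(z, 151)/(-44460) = ((63 + 151 + 9*14)/(52 + 14 + 151²))/(-44460) = ((63 + 151 + 126)/(52 + 14 + 22801))*(-1/44460) = (340/22867)*(-1/44460) = -17/50833341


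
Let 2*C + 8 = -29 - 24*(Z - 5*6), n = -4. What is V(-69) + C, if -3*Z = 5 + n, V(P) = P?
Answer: 553/2 ≈ 276.50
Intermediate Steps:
Z = -1/3 (Z = -(5 - 4)/3 = -1/3*1 = -1/3 ≈ -0.33333)
C = 691/2 (C = -4 + (-29 - 24*(-1/3 - 5*6))/2 = -4 + (-29 - 24*(-1/3 - 30))/2 = -4 + (-29 - 24*(-91/3))/2 = -4 + (-29 + 728)/2 = -4 + (1/2)*699 = -4 + 699/2 = 691/2 ≈ 345.50)
V(-69) + C = -69 + 691/2 = 553/2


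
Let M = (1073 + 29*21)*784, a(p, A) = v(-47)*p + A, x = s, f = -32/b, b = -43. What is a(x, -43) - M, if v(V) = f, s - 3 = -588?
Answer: -56724153/43 ≈ -1.3192e+6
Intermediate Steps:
s = -585 (s = 3 - 588 = -585)
f = 32/43 (f = -32/(-43) = -32*(-1/43) = 32/43 ≈ 0.74419)
x = -585
v(V) = 32/43
a(p, A) = A + 32*p/43 (a(p, A) = 32*p/43 + A = A + 32*p/43)
M = 1318688 (M = (1073 + 609)*784 = 1682*784 = 1318688)
a(x, -43) - M = (-43 + (32/43)*(-585)) - 1*1318688 = (-43 - 18720/43) - 1318688 = -20569/43 - 1318688 = -56724153/43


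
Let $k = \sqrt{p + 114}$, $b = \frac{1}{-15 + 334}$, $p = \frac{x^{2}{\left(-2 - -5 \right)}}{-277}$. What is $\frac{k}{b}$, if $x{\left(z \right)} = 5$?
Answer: $\frac{319 \sqrt{8740181}}{277} \approx 3404.6$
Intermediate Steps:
$p = - \frac{25}{277}$ ($p = \frac{5^{2}}{-277} = 25 \left(- \frac{1}{277}\right) = - \frac{25}{277} \approx -0.090253$)
$b = \frac{1}{319} \approx 0.0031348$
$k = \frac{\sqrt{8740181}}{277}$ ($k = \sqrt{- \frac{25}{277} + 114} = \sqrt{\frac{31553}{277}} = \frac{\sqrt{8740181}}{277} \approx 10.673$)
$\frac{k}{b} = \frac{\sqrt{8740181}}{277} \frac{1}{\frac{1}{319}} = \frac{\sqrt{8740181}}{277} \cdot 319 = \frac{319 \sqrt{8740181}}{277}$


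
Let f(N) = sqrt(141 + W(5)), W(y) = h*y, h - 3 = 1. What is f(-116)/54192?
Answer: sqrt(161)/54192 ≈ 0.00023414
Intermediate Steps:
h = 4 (h = 3 + 1 = 4)
W(y) = 4*y
f(N) = sqrt(161) (f(N) = sqrt(141 + 4*5) = sqrt(141 + 20) = sqrt(161))
f(-116)/54192 = sqrt(161)/54192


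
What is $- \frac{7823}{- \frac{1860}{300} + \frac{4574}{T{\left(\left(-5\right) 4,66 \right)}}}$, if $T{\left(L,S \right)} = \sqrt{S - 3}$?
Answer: $- \frac{76391595}{522976357} - \frac{2683680150 \sqrt{7}}{522976357} \approx -13.723$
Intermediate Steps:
$T{\left(L,S \right)} = \sqrt{-3 + S}$
$- \frac{7823}{- \frac{1860}{300} + \frac{4574}{T{\left(\left(-5\right) 4,66 \right)}}} = - \frac{7823}{- \frac{1860}{300} + \frac{4574}{\sqrt{-3 + 66}}} = - \frac{7823}{\left(-1860\right) \frac{1}{300} + \frac{4574}{\sqrt{63}}} = - \frac{7823}{- \frac{31}{5} + \frac{4574}{3 \sqrt{7}}} = - \frac{7823}{- \frac{31}{5} + 4574 \frac{\sqrt{7}}{21}} = - \frac{7823}{- \frac{31}{5} + \frac{4574 \sqrt{7}}{21}}$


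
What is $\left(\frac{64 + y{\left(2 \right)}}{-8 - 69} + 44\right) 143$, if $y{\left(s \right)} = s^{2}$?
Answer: $\frac{43160}{7} \approx 6165.7$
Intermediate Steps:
$\left(\frac{64 + y{\left(2 \right)}}{-8 - 69} + 44\right) 143 = \left(\frac{64 + 2^{2}}{-8 - 69} + 44\right) 143 = \left(\frac{64 + 4}{-77} + 44\right) 143 = \left(68 \left(- \frac{1}{77}\right) + 44\right) 143 = \left(- \frac{68}{77} + 44\right) 143 = \frac{3320}{77} \cdot 143 = \frac{43160}{7}$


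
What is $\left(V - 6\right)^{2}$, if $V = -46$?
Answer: $2704$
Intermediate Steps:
$\left(V - 6\right)^{2} = \left(-46 - 6\right)^{2} = \left(-52\right)^{2} = 2704$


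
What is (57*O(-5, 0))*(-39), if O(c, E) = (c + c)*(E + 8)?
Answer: 177840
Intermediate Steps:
O(c, E) = 2*c*(8 + E) (O(c, E) = (2*c)*(8 + E) = 2*c*(8 + E))
(57*O(-5, 0))*(-39) = (57*(2*(-5)*(8 + 0)))*(-39) = (57*(2*(-5)*8))*(-39) = (57*(-80))*(-39) = -4560*(-39) = 177840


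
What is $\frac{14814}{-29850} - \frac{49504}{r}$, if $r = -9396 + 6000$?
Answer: $\frac{59474419}{4223775} \approx 14.081$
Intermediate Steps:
$r = -3396$
$\frac{14814}{-29850} - \frac{49504}{r} = \frac{14814}{-29850} - \frac{49504}{-3396} = 14814 \left(- \frac{1}{29850}\right) - - \frac{12376}{849} = - \frac{2469}{4975} + \frac{12376}{849} = \frac{59474419}{4223775}$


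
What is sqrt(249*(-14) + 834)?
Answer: 2*I*sqrt(663) ≈ 51.498*I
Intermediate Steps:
sqrt(249*(-14) + 834) = sqrt(-3486 + 834) = sqrt(-2652) = 2*I*sqrt(663)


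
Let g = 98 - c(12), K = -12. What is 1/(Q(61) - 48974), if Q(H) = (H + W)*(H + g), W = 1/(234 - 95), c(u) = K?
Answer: -139/5357306 ≈ -2.5946e-5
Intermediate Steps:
c(u) = -12
W = 1/139 ≈ 0.0071942
g = 110 (g = 98 - 1*(-12) = 98 + 12 = 110)
Q(H) = (110 + H)*(1/139 + H) (Q(H) = (H + 1/139)*(H + 110) = (1/139 + H)*(110 + H) = (110 + H)*(1/139 + H))
1/(Q(61) - 48974) = 1/((110/139 + 61² + (15291/139)*61) - 48974) = 1/((110/139 + 3721 + 932751/139) - 48974) = 1/(1450080/139 - 48974) = 1/(-5357306/139) = -139/5357306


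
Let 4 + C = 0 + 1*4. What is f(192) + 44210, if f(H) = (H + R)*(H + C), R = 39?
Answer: 88562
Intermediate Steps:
C = 0 (C = -4 + (0 + 1*4) = -4 + (0 + 4) = -4 + 4 = 0)
f(H) = H*(39 + H) (f(H) = (H + 39)*(H + 0) = (39 + H)*H = H*(39 + H))
f(192) + 44210 = 192*(39 + 192) + 44210 = 192*231 + 44210 = 44352 + 44210 = 88562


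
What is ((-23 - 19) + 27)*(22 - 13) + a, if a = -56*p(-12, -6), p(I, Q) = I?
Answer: 537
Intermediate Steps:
a = 672 (a = -56*(-12) = 672)
((-23 - 19) + 27)*(22 - 13) + a = ((-23 - 19) + 27)*(22 - 13) + 672 = (-42 + 27)*9 + 672 = -15*9 + 672 = -135 + 672 = 537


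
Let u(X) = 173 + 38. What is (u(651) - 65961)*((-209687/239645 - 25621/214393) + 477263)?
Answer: -322449411245629199850/10275642097 ≈ -3.1380e+10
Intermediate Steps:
u(X) = 211
(u(651) - 65961)*((-209687/239645 - 25621/214393) + 477263) = (211 - 65961)*((-209687/239645 - 25621/214393) + 477263) = -65750*((-209687*1/239645 - 25621*1/214393) + 477263) = -65750*((-209687/239645 - 25621/214393) + 477263) = -65750*(-51095369536/51378210485 + 477263) = -65750*24520867775333019/51378210485 = -322449411245629199850/10275642097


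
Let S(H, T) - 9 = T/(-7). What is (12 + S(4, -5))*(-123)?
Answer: -18696/7 ≈ -2670.9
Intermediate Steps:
S(H, T) = 9 - T/7 (S(H, T) = 9 + T/(-7) = 9 + T*(-⅐) = 9 - T/7)
(12 + S(4, -5))*(-123) = (12 + (9 - ⅐*(-5)))*(-123) = (12 + (9 + 5/7))*(-123) = (12 + 68/7)*(-123) = (152/7)*(-123) = -18696/7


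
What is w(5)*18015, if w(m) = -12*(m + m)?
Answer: -2161800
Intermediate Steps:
w(m) = -24*m
w(5)*18015 = -24*5*18015 = -120*18015 = -2161800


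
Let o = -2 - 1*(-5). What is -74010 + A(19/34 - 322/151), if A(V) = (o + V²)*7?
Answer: -1949741914797/26357956 ≈ -73972.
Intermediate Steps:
o = 3 (o = -2 + 5 = 3)
A(V) = 21 + 7*V² (A(V) = (3 + V²)*7 = 21 + 7*V²)
-74010 + A(19/34 - 322/151) = -74010 + (21 + 7*(19/34 - 322/151)²) = -74010 + (21 + 7*(-8079/5134)²) = -74010 + (21 + 7*(65270241/26357956)) = -74010 + (21 + 456891687/26357956) = -74010 + 1010408763/26357956 = -1949741914797/26357956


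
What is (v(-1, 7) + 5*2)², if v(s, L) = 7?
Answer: 289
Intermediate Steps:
(v(-1, 7) + 5*2)² = (7 + 5*2)² = (7 + 10)² = 17² = 289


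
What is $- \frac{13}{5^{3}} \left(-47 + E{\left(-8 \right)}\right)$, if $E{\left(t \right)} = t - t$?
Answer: $\frac{611}{125} \approx 4.888$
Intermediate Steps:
$E{\left(t \right)} = 0$
$- \frac{13}{5^{3}} \left(-47 + E{\left(-8 \right)}\right) = - \frac{13}{5^{3}} \left(-47 + 0\right) = - \frac{13}{125} \left(-47\right) = \left(-13\right) \frac{1}{125} \left(-47\right) = \left(- \frac{13}{125}\right) \left(-47\right) = \frac{611}{125}$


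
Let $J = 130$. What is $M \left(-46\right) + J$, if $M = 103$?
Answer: $-4608$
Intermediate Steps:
$M \left(-46\right) + J = 103 \left(-46\right) + 130 = -4738 + 130 = -4608$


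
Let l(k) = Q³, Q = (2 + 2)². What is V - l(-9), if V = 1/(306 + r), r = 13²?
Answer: -1945599/475 ≈ -4096.0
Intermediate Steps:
r = 169
V = 1/475 (V = 1/(306 + 169) = 1/475 ≈ 0.0021053)
Q = 16 (Q = 4² = 16)
l(k) = 4096 (l(k) = 16³ = 4096)
V - l(-9) = 1/475 - 1*4096 = 1/475 - 4096 = -1945599/475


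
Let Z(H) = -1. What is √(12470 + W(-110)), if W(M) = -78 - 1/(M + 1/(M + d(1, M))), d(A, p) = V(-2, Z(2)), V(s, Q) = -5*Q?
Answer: √1653411260447/11551 ≈ 111.32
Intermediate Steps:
d(A, p) = 5 (d(A, p) = -5*(-1) = 5)
W(M) = -78 - 1/(M + 1/(5 + M)) (W(M) = -78 - 1/(M + 1/(M + 5)) = -78 - 1/(M + 1/(5 + M)))
√(12470 + W(-110)) = √(12470 + (-83 - 391*(-110) - 78*(-110)²)/(1 + (-110)² + 5*(-110))) = √(12470 + (-83 + 43010 - 78*12100)/(1 + 12100 - 550)) = √(12470 + (-83 + 43010 - 943800)/11551) = √(12470 + (1/11551)*(-900873)) = √(12470 - 900873/11551) = √(143140097/11551) = √1653411260447/11551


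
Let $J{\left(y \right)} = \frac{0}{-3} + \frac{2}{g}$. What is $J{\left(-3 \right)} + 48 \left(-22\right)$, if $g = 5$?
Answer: $- \frac{5278}{5} \approx -1055.6$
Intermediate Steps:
$J{\left(y \right)} = \frac{2}{5}$ ($J{\left(y \right)} = \frac{0}{-3} + \frac{2}{5} = 0 \left(- \frac{1}{3}\right) + 2 \cdot \frac{1}{5} = 0 + \frac{2}{5} = \frac{2}{5}$)
$J{\left(-3 \right)} + 48 \left(-22\right) = \frac{2}{5} + 48 \left(-22\right) = \frac{2}{5} - 1056 = - \frac{5278}{5}$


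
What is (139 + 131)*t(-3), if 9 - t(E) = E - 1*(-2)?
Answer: 2700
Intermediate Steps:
t(E) = 7 - E (t(E) = 9 - (E - 1*(-2)) = 9 - (E + 2) = 9 - (2 + E) = 9 + (-2 - E) = 7 - E)
(139 + 131)*t(-3) = (139 + 131)*(7 - 1*(-3)) = 270*(7 + 3) = 270*10 = 2700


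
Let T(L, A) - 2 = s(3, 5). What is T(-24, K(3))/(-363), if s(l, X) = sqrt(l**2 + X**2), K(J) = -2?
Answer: -2/363 - sqrt(34)/363 ≈ -0.021573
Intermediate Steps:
s(l, X) = sqrt(X**2 + l**2)
T(L, A) = 2 + sqrt(34) (T(L, A) = 2 + sqrt(5**2 + 3**2) = 2 + sqrt(25 + 9) = 2 + sqrt(34))
T(-24, K(3))/(-363) = (2 + sqrt(34))/(-363) = (2 + sqrt(34))*(-1/363) = -2/363 - sqrt(34)/363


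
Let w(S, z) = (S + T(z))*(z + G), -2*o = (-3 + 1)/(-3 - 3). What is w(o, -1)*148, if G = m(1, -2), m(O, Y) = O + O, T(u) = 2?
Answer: 814/3 ≈ 271.33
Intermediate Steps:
o = -⅙ (o = -(-3 + 1)/(2*(-3 - 3)) = -(-1)/(-6) = -(-1)*(-1)/6 = -½*⅓ = -⅙ ≈ -0.16667)
m(O, Y) = 2*O
G = 2 (G = 2*1 = 2)
w(S, z) = (2 + S)*(2 + z) (w(S, z) = (S + 2)*(z + 2) = (2 + S)*(2 + z))
w(o, -1)*148 = (4 + 2*(-⅙) + 2*(-1) - ⅙*(-1))*148 = (4 - ⅓ - 2 + ⅙)*148 = (11/6)*148 = 814/3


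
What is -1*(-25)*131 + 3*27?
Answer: 3356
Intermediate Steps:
-1*(-25)*131 + 3*27 = 25*131 + 81 = 3275 + 81 = 3356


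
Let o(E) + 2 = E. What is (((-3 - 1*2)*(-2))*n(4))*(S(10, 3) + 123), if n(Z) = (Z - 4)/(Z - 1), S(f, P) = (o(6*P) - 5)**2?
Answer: 0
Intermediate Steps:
o(E) = -2 + E
S(f, P) = (-7 + 6*P)**2 (S(f, P) = ((-2 + 6*P) - 5)**2 = (-7 + 6*P)**2)
n(Z) = (-4 + Z)/(-1 + Z)
(((-3 - 1*2)*(-2))*n(4))*(S(10, 3) + 123) = (((-3 - 1*2)*(-2))*((-4 + 4)/(-1 + 4)))*((-7 + 6*3)**2 + 123) = (((-3 - 2)*(-2))*(0/3))*((-7 + 18)**2 + 123) = ((-5*(-2))*((1/3)*0))*(11**2 + 123) = (10*0)*(121 + 123) = 0*244 = 0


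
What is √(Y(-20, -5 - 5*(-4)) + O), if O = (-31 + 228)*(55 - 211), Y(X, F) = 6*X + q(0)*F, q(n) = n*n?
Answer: 6*I*√857 ≈ 175.65*I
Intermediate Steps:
q(n) = n²
Y(X, F) = 6*X (Y(X, F) = 6*X + 0²*F = 6*X + 0*F = 6*X + 0 = 6*X)
O = -30732 (O = 197*(-156) = -30732)
√(Y(-20, -5 - 5*(-4)) + O) = √(6*(-20) - 30732) = √(-120 - 30732) = √(-30852) = 6*I*√857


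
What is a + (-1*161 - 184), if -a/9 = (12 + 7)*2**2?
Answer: -1029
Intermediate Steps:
a = -684 (a = -9*(12 + 7)*2**2 = -171*4 = -9*76 = -684)
a + (-1*161 - 184) = -684 + (-1*161 - 184) = -684 + (-161 - 184) = -684 - 345 = -1029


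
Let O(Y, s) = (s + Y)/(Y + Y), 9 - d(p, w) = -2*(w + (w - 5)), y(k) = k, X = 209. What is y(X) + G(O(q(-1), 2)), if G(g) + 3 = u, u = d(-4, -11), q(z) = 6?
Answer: 161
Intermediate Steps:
d(p, w) = -1 + 4*w (d(p, w) = 9 - (-2)*(w + (w - 5)) = 9 - (-2)*(w + (-5 + w)) = 9 - (-2)*(-5 + 2*w) = 9 - (10 - 4*w) = 9 + (-10 + 4*w) = -1 + 4*w)
u = -45 (u = -1 + 4*(-11) = -1 - 44 = -45)
O(Y, s) = (Y + s)/(2*Y) (O(Y, s) = (Y + s)/((2*Y)) = (Y + s)*(1/(2*Y)) = (Y + s)/(2*Y))
G(g) = -48 (G(g) = -3 - 45 = -48)
y(X) + G(O(q(-1), 2)) = 209 - 48 = 161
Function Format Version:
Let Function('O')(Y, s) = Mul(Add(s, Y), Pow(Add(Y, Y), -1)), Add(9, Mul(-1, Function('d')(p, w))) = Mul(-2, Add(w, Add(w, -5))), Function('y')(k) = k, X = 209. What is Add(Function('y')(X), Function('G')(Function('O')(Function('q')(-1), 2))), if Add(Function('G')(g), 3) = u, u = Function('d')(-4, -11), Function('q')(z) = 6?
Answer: 161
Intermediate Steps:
Function('d')(p, w) = Add(-1, Mul(4, w)) (Function('d')(p, w) = Add(9, Mul(-1, Mul(-2, Add(w, Add(w, -5))))) = Add(9, Mul(-1, Mul(-2, Add(w, Add(-5, w))))) = Add(9, Mul(-1, Mul(-2, Add(-5, Mul(2, w))))) = Add(9, Mul(-1, Add(10, Mul(-4, w)))) = Add(9, Add(-10, Mul(4, w))) = Add(-1, Mul(4, w)))
u = -45 (u = Add(-1, Mul(4, -11)) = Add(-1, -44) = -45)
Function('O')(Y, s) = Mul(Rational(1, 2), Pow(Y, -1), Add(Y, s)) (Function('O')(Y, s) = Mul(Add(Y, s), Pow(Mul(2, Y), -1)) = Mul(Add(Y, s), Mul(Rational(1, 2), Pow(Y, -1))) = Mul(Rational(1, 2), Pow(Y, -1), Add(Y, s)))
Function('G')(g) = -48 (Function('G')(g) = Add(-3, -45) = -48)
Add(Function('y')(X), Function('G')(Function('O')(Function('q')(-1), 2))) = Add(209, -48) = 161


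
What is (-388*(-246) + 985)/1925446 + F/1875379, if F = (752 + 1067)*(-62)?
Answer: -36299525881/3610940994034 ≈ -0.010053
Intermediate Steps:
F = -112778 (F = 1819*(-62) = -112778)
(-388*(-246) + 985)/1925446 + F/1875379 = (-388*(-246) + 985)/1925446 - 112778/1875379 = (95448 + 985)*(1/1925446) - 112778*1/1875379 = 96433*(1/1925446) - 112778/1875379 = 96433/1925446 - 112778/1875379 = -36299525881/3610940994034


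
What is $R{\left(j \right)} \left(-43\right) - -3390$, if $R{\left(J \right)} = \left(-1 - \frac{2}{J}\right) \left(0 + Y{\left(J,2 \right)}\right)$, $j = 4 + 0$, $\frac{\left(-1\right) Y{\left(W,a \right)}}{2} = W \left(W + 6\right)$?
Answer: $-1770$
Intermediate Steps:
$Y{\left(W,a \right)} = - 2 W \left(6 + W\right)$ ($Y{\left(W,a \right)} = - 2 W \left(W + 6\right) = - 2 W \left(6 + W\right)$)
$j = 4$
$R{\left(J \right)} = - 2 J \left(-1 - \frac{2}{J}\right) \left(6 + J\right)$ ($R{\left(J \right)} = \left(-1 - \frac{2}{J}\right) \left(0 - 2 J \left(6 + J\right)\right) = \left(-1 - \frac{2}{J}\right) \left(- 2 J \left(6 + J\right)\right) = - 2 J \left(-1 - \frac{2}{J}\right) \left(6 + J\right)$)
$R{\left(j \right)} \left(-43\right) - -3390 = 2 \left(2 + 4\right) \left(6 + 4\right) \left(-43\right) - -3390 = 2 \cdot 6 \cdot 10 \left(-43\right) + 3390 = 120 \left(-43\right) + 3390 = -5160 + 3390 = -1770$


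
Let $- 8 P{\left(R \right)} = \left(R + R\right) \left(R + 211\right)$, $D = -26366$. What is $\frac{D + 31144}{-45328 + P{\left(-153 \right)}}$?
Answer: $- \frac{9556}{86219} \approx -0.11083$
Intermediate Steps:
$P{\left(R \right)} = - \frac{R \left(211 + R\right)}{4}$ ($P{\left(R \right)} = - \frac{\left(R + R\right) \left(R + 211\right)}{8} = - \frac{2 R \left(211 + R\right)}{8} = - \frac{R \left(211 + R\right)}{4}$)
$\frac{D + 31144}{-45328 + P{\left(-153 \right)}} = \frac{-26366 + 31144}{-45328 - - \frac{153 \left(211 - 153\right)}{4}} = \frac{4778}{-45328 - \left(- \frac{153}{4}\right) 58} = \frac{4778}{-45328 + \frac{4437}{2}} = \frac{4778}{- \frac{86219}{2}} = 4778 \left(- \frac{2}{86219}\right) = - \frac{9556}{86219}$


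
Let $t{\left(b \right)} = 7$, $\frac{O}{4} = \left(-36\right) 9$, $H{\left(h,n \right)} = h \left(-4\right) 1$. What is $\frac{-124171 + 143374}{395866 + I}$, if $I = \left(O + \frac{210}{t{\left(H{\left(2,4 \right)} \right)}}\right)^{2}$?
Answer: $\frac{19203}{1998622} \approx 0.0096081$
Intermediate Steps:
$H{\left(h,n \right)} = - 4 h$ ($H{\left(h,n \right)} = - 4 h 1 = - 4 h$)
$O = -1296$ ($O = 4 \left(\left(-36\right) 9\right) = 4 \left(-324\right) = -1296$)
$I = 1602756$ ($I = \left(-1296 + \frac{210}{7}\right)^{2} = \left(-1296 + 210 \cdot \frac{1}{7}\right)^{2} = \left(-1296 + 30\right)^{2} = \left(-1266\right)^{2} = 1602756$)
$\frac{-124171 + 143374}{395866 + I} = \frac{-124171 + 143374}{395866 + 1602756} = \frac{19203}{1998622}$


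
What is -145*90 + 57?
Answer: -12993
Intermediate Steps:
-145*90 + 57 = -13050 + 57 = -12993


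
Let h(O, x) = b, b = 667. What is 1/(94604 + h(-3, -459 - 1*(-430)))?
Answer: 1/95271 ≈ 1.0496e-5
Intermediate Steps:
h(O, x) = 667
1/(94604 + h(-3, -459 - 1*(-430))) = 1/(94604 + 667) = 1/95271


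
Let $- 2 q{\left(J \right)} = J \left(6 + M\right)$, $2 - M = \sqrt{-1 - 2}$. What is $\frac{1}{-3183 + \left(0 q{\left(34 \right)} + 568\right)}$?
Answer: $- \frac{1}{2615} \approx -0.00038241$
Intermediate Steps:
$M = 2 - i \sqrt{3}$ ($M = 2 - \sqrt{-1 - 2} = 2 - \sqrt{-3} = 2 - i \sqrt{3} \approx 2.0 - 1.732 i$)
$q{\left(J \right)} = - \frac{J \left(8 - i \sqrt{3}\right)}{2}$ ($q{\left(J \right)} = - \frac{J \left(6 + \left(2 - i \sqrt{3}\right)\right)}{2} = - \frac{J \left(8 - i \sqrt{3}\right)}{2}$)
$\frac{1}{-3183 + \left(0 q{\left(34 \right)} + 568\right)} = \frac{1}{-3183 + \left(0 \cdot \frac{1}{2} \cdot 34 \left(-8 + i \sqrt{3}\right) + 568\right)} = \frac{1}{-3183 + \left(0 \left(-136 + 17 i \sqrt{3}\right) + 568\right)} = \frac{1}{-3183 + \left(0 + 568\right)} = \frac{1}{-3183 + 568} = \frac{1}{-2615} = - \frac{1}{2615}$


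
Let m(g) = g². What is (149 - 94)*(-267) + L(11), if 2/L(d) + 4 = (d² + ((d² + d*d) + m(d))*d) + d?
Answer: -60516883/4121 ≈ -14685.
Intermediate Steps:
L(d) = 2/(-4 + d + d² + 3*d³) (L(d) = 2/(-4 + ((d² + ((d² + d*d) + d²)*d) + d)) = 2/(-4 + ((d² + ((d² + d²) + d²)*d) + d)) = 2/(-4 + ((d² + (2*d² + d²)*d) + d)) = 2/(-4 + ((d² + (3*d²)*d) + d)) = 2/(-4 + ((d² + 3*d³) + d)) = 2/(-4 + (d + d² + 3*d³)) = 2/(-4 + d + d² + 3*d³))
(149 - 94)*(-267) + L(11) = (149 - 94)*(-267) + 2/(-4 + 11 + 11² + 3*11³) = 55*(-267) + 2/(-4 + 11 + 121 + 3*1331) = -14685 + 2/(-4 + 11 + 121 + 3993) = -14685 + 2/4121 = -60516883/4121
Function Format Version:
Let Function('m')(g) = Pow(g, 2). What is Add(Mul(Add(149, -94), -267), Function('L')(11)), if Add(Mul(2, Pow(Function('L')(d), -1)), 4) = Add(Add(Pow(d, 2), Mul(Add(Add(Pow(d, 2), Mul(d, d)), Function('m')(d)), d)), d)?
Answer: Rational(-60516883, 4121) ≈ -14685.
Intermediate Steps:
Function('L')(d) = Mul(2, Pow(Add(-4, d, Pow(d, 2), Mul(3, Pow(d, 3))), -1)) (Function('L')(d) = Mul(2, Pow(Add(-4, Add(Add(Pow(d, 2), Mul(Add(Add(Pow(d, 2), Mul(d, d)), Pow(d, 2)), d)), d)), -1)) = Mul(2, Pow(Add(-4, Add(Add(Pow(d, 2), Mul(Add(Add(Pow(d, 2), Pow(d, 2)), Pow(d, 2)), d)), d)), -1)) = Mul(2, Pow(Add(-4, Add(Add(Pow(d, 2), Mul(Add(Mul(2, Pow(d, 2)), Pow(d, 2)), d)), d)), -1)) = Mul(2, Pow(Add(-4, Add(Add(Pow(d, 2), Mul(Mul(3, Pow(d, 2)), d)), d)), -1)) = Mul(2, Pow(Add(-4, Add(Add(Pow(d, 2), Mul(3, Pow(d, 3))), d)), -1)) = Mul(2, Pow(Add(-4, Add(d, Pow(d, 2), Mul(3, Pow(d, 3)))), -1)) = Mul(2, Pow(Add(-4, d, Pow(d, 2), Mul(3, Pow(d, 3))), -1)))
Add(Mul(Add(149, -94), -267), Function('L')(11)) = Add(Mul(Add(149, -94), -267), Mul(2, Pow(Add(-4, 11, Pow(11, 2), Mul(3, Pow(11, 3))), -1))) = Add(Mul(55, -267), Mul(2, Pow(Add(-4, 11, 121, Mul(3, 1331)), -1))) = Add(-14685, Mul(2, Pow(Add(-4, 11, 121, 3993), -1))) = Add(-14685, Mul(2, Pow(4121, -1))) = Add(-14685, Mul(2, Rational(1, 4121))) = Add(-14685, Rational(2, 4121)) = Rational(-60516883, 4121)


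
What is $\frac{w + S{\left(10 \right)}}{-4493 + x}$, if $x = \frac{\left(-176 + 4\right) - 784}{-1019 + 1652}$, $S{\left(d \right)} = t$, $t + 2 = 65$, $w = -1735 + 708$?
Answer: $\frac{610212}{2845025} \approx 0.21448$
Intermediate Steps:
$w = -1027$
$t = 63$ ($t = -2 + 65 = 63$)
$S{\left(d \right)} = 63$
$x = - \frac{956}{633}$ ($x = \frac{-172 - 784}{633} = \left(-956\right) \frac{1}{633} = - \frac{956}{633} \approx -1.5103$)
$\frac{w + S{\left(10 \right)}}{-4493 + x} = \frac{-1027 + 63}{-4493 - \frac{956}{633}} = - \frac{964}{- \frac{2845025}{633}} = \left(-964\right) \left(- \frac{633}{2845025}\right) = \frac{610212}{2845025}$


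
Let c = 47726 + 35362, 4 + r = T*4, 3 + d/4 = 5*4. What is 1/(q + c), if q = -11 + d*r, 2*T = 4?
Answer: 1/83349 ≈ 1.1998e-5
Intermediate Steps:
T = 2 (T = (1/2)*4 = 2)
d = 68 (d = -12 + 4*(5*4) = -12 + 4*20 = -12 + 80 = 68)
r = 4 (r = -4 + 2*4 = -4 + 8 = 4)
c = 83088
q = 261 (q = -11 + 68*4 = -11 + 272 = 261)
1/(q + c) = 1/(261 + 83088) = 1/83349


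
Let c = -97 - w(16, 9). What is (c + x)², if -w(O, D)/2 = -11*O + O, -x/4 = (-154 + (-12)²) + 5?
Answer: 157609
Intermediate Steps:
x = 20 (x = -4*((-154 + (-12)²) + 5) = -4*((-154 + 144) + 5) = -4*(-10 + 5) = -4*(-5) = 20)
w(O, D) = 20*O (w(O, D) = -2*(-11*O + O) = -(-20)*O = 20*O)
c = -417 (c = -97 - 20*16 = -97 - 1*320 = -97 - 320 = -417)
(c + x)² = (-417 + 20)² = (-397)² = 157609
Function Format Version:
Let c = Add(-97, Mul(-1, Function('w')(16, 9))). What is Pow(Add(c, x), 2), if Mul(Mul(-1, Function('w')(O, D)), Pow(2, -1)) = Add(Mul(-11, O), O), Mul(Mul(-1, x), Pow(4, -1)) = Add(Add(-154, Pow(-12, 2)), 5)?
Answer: 157609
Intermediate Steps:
x = 20 (x = Mul(-4, Add(Add(-154, Pow(-12, 2)), 5)) = Mul(-4, Add(Add(-154, 144), 5)) = Mul(-4, Add(-10, 5)) = Mul(-4, -5) = 20)
Function('w')(O, D) = Mul(20, O) (Function('w')(O, D) = Mul(-2, Add(Mul(-11, O), O)) = Mul(-2, Mul(-10, O)) = Mul(20, O))
c = -417 (c = Add(-97, Mul(-1, Mul(20, 16))) = Add(-97, Mul(-1, 320)) = Add(-97, -320) = -417)
Pow(Add(c, x), 2) = Pow(Add(-417, 20), 2) = Pow(-397, 2) = 157609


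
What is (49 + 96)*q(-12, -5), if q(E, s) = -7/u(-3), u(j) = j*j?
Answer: -1015/9 ≈ -112.78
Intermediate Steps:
u(j) = j²
q(E, s) = -7/9 (q(E, s) = -7/((-3)²) = -7/9)
(49 + 96)*q(-12, -5) = (49 + 96)*(-7/9) = 145*(-7/9) = -1015/9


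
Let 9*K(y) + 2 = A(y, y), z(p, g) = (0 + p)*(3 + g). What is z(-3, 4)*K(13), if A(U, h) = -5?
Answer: 49/3 ≈ 16.333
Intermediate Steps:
z(p, g) = p*(3 + g)
K(y) = -7/9 (K(y) = -2/9 + (1/9)*(-5) = -2/9 - 5/9 = -7/9)
z(-3, 4)*K(13) = -3*(3 + 4)*(-7/9) = -3*7*(-7/9) = -21*(-7/9) = 49/3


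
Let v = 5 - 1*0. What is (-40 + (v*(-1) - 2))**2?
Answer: 2209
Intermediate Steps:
v = 5 (v = 5 + 0 = 5)
(-40 + (v*(-1) - 2))**2 = (-40 + (5*(-1) - 2))**2 = (-40 + (-5 - 2))**2 = (-40 - 7)**2 = (-47)**2 = 2209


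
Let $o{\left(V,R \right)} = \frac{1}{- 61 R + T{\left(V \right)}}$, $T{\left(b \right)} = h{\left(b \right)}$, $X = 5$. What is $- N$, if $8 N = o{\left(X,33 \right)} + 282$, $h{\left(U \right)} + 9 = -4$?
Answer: $- \frac{571331}{16208} \approx -35.25$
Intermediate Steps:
$h{\left(U \right)} = -13$ ($h{\left(U \right)} = -9 - 4 = -13$)
$T{\left(b \right)} = -13$
$o{\left(V,R \right)} = \frac{1}{-13 - 61 R}$ ($o{\left(V,R \right)} = \frac{1}{- 61 R - 13} = \frac{1}{-13 - 61 R}$)
$N = \frac{571331}{16208}$ ($N = \frac{- \frac{1}{13 + 61 \cdot 33} + 282}{8} = \frac{- \frac{1}{13 + 2013} + 282}{8} = \frac{- \frac{1}{2026} + 282}{8} = \frac{1}{8} \cdot \frac{571331}{2026} = \frac{571331}{16208} \approx 35.25$)
$- N = \left(-1\right) \frac{571331}{16208} = - \frac{571331}{16208}$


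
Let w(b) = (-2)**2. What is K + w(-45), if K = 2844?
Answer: 2848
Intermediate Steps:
w(b) = 4
K + w(-45) = 2844 + 4 = 2848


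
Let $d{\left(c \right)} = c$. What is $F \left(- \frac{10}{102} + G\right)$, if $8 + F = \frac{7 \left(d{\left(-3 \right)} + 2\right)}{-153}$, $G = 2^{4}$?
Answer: $- \frac{986987}{7803} \approx -126.49$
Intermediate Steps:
$G = 16$
$F = - \frac{1217}{153}$ ($F = -8 + \frac{7 \left(-3 + 2\right)}{-153} = -8 + 7 \left(-1\right) \left(- \frac{1}{153}\right) = -8 - - \frac{7}{153} = -8 + \frac{7}{153} = - \frac{1217}{153} \approx -7.9542$)
$F \left(- \frac{10}{102} + G\right) = - \frac{1217 \left(- \frac{10}{102} + 16\right)}{153} = - \frac{1217 \left(\left(-10\right) \frac{1}{102} + 16\right)}{153} = - \frac{1217 \left(- \frac{5}{51} + 16\right)}{153} = \left(- \frac{1217}{153}\right) \frac{811}{51} = - \frac{986987}{7803}$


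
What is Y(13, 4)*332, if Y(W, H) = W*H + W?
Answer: 21580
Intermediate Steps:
Y(W, H) = W + H*W (Y(W, H) = H*W + W = W + H*W)
Y(13, 4)*332 = (13*(1 + 4))*332 = (13*5)*332 = 65*332 = 21580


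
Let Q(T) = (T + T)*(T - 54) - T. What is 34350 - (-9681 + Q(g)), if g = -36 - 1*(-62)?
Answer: 45513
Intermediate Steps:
g = 26 (g = -36 + 62 = 26)
Q(T) = -T + 2*T*(-54 + T) (Q(T) = (2*T)*(-54 + T) - T = 2*T*(-54 + T) - T = -T + 2*T*(-54 + T))
34350 - (-9681 + Q(g)) = 34350 - (-9681 + 26*(-109 + 2*26)) = 34350 - (-9681 + 26*(-109 + 52)) = 34350 - (-9681 + 26*(-57)) = 34350 - (-9681 - 1482) = 34350 - 1*(-11163) = 34350 + 11163 = 45513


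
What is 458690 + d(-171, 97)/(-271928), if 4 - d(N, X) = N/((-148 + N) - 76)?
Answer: 49268608454991/107411560 ≈ 4.5869e+5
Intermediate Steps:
d(N, X) = 4 - N/(-224 + N) (d(N, X) = 4 - N/((-148 + N) - 76) = 4 - N/(-224 + N))
458690 + d(-171, 97)/(-271928) = 458690 + ((-896 + 3*(-171))/(-224 - 171))/(-271928) = 458690 + ((-896 - 513)/(-395))*(-1/271928) = 458690 - 1/395*(-1409)*(-1/271928) = 458690 + (1409/395)*(-1/271928) = 458690 - 1409/107411560 = 49268608454991/107411560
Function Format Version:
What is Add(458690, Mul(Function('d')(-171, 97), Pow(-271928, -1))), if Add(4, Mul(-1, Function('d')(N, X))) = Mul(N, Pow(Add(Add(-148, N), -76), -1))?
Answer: Rational(49268608454991, 107411560) ≈ 4.5869e+5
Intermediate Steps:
Function('d')(N, X) = Add(4, Mul(-1, N, Pow(Add(-224, N), -1))) (Function('d')(N, X) = Add(4, Mul(-1, Mul(N, Pow(Add(Add(-148, N), -76), -1)))) = Add(4, Mul(-1, Mul(N, Pow(Add(-224, N), -1)))) = Add(4, Mul(-1, N, Pow(Add(-224, N), -1))))
Add(458690, Mul(Function('d')(-171, 97), Pow(-271928, -1))) = Add(458690, Mul(Mul(Pow(Add(-224, -171), -1), Add(-896, Mul(3, -171))), Pow(-271928, -1))) = Add(458690, Mul(Mul(Pow(-395, -1), Add(-896, -513)), Rational(-1, 271928))) = Add(458690, Mul(Mul(Rational(-1, 395), -1409), Rational(-1, 271928))) = Add(458690, Mul(Rational(1409, 395), Rational(-1, 271928))) = Add(458690, Rational(-1409, 107411560)) = Rational(49268608454991, 107411560)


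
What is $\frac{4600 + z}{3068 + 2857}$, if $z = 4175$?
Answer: $\frac{117}{79} \approx 1.481$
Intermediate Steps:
$\frac{4600 + z}{3068 + 2857} = \frac{4600 + 4175}{3068 + 2857} = \frac{8775}{5925} = 8775 \cdot \frac{1}{5925} = \frac{117}{79}$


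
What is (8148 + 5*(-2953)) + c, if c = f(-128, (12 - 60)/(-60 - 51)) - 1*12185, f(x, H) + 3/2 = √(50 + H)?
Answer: -37607/2 + √69042/37 ≈ -18796.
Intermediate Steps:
f(x, H) = -3/2 + √(50 + H)
c = -24373/2 + √69042/37 (c = (-3/2 + √(50 + (12 - 60)/(-60 - 51))) - 1*12185 = (-3/2 + √(50 - 48/(-111))) - 12185 = (-3/2 + √(50 - 48*(-1/111))) - 12185 = (-3/2 + √(50 + 16/37)) - 12185 = (-3/2 + √(1866/37)) - 12185 = (-3/2 + √69042/37) - 12185 = -24373/2 + √69042/37 ≈ -12179.)
(8148 + 5*(-2953)) + c = (8148 + 5*(-2953)) + (-24373/2 + √69042/37) = (8148 - 14765) + (-24373/2 + √69042/37) = -6617 + (-24373/2 + √69042/37) = -37607/2 + √69042/37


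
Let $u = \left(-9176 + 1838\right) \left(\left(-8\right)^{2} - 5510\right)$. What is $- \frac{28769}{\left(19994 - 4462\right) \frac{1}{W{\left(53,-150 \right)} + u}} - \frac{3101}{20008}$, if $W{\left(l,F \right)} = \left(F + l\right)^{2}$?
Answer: $- \frac{5752094853675649}{77691064} \approx -7.4038 \cdot 10^{7}$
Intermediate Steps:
$u = 39962748$ ($u = - 7338 \left(64 - 5510\right) = \left(-7338\right) \left(-5446\right) = 39962748$)
$- \frac{28769}{\left(19994 - 4462\right) \frac{1}{W{\left(53,-150 \right)} + u}} - \frac{3101}{20008} = - \frac{28769}{\left(19994 - 4462\right) \frac{1}{\left(-150 + 53\right)^{2} + 39962748}} - \frac{3101}{20008} = - \frac{28769}{15532 \frac{1}{\left(-97\right)^{2} + 39962748}} - \frac{3101}{20008} = - \frac{28769}{15532 \frac{1}{9409 + 39962748}} - \frac{3101}{20008} = - \frac{28769}{15532 \cdot \frac{1}{39972157}} - \frac{3101}{20008} = - \frac{28769}{\frac{15532}{39972157}} - \frac{3101}{20008} = \left(-28769\right) \frac{39972157}{15532} - \frac{3101}{20008} = - \frac{1149958984733}{15532} - \frac{3101}{20008} = - \frac{5752094853675649}{77691064}$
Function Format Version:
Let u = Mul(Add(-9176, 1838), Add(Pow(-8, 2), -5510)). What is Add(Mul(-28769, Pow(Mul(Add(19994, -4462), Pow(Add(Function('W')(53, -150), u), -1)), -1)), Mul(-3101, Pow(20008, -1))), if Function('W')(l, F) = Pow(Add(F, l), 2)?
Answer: Rational(-5752094853675649, 77691064) ≈ -7.4038e+7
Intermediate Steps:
u = 39962748 (u = Mul(-7338, Add(64, -5510)) = Mul(-7338, -5446) = 39962748)
Add(Mul(-28769, Pow(Mul(Add(19994, -4462), Pow(Add(Function('W')(53, -150), u), -1)), -1)), Mul(-3101, Pow(20008, -1))) = Add(Mul(-28769, Pow(Mul(Add(19994, -4462), Pow(Add(Pow(Add(-150, 53), 2), 39962748), -1)), -1)), Mul(-3101, Pow(20008, -1))) = Add(Mul(-28769, Pow(Mul(15532, Pow(Add(Pow(-97, 2), 39962748), -1)), -1)), Mul(-3101, Rational(1, 20008))) = Add(Mul(-28769, Pow(Mul(15532, Pow(Add(9409, 39962748), -1)), -1)), Rational(-3101, 20008)) = Add(Mul(-28769, Pow(Mul(15532, Pow(39972157, -1)), -1)), Rational(-3101, 20008)) = Add(Mul(-28769, Pow(Mul(15532, Rational(1, 39972157)), -1)), Rational(-3101, 20008)) = Add(Mul(-28769, Pow(Rational(15532, 39972157), -1)), Rational(-3101, 20008)) = Add(Mul(-28769, Rational(39972157, 15532)), Rational(-3101, 20008)) = Add(Rational(-1149958984733, 15532), Rational(-3101, 20008)) = Rational(-5752094853675649, 77691064)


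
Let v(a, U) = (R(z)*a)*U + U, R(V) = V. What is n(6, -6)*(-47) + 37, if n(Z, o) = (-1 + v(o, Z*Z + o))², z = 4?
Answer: -22441570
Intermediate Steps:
v(a, U) = U + 4*U*a (v(a, U) = (4*a)*U + U = 4*U*a + U = U + 4*U*a)
n(Z, o) = (-1 + (1 + 4*o)*(o + Z²))² (n(Z, o) = (-1 + (Z*Z + o)*(1 + 4*o))² = (-1 + (Z² + o)*(1 + 4*o))² = (-1 + (o + Z²)*(1 + 4*o))² = (-1 + (1 + 4*o)*(o + Z²))²)
n(6, -6)*(-47) + 37 = (-1 + (1 + 4*(-6))*(-6 + 6²))²*(-47) + 37 = (-1 + (1 - 24)*(-6 + 36))²*(-47) + 37 = (-1 - 23*30)²*(-47) + 37 = (-1 - 690)²*(-47) + 37 = (-691)²*(-47) + 37 = 477481*(-47) + 37 = -22441607 + 37 = -22441570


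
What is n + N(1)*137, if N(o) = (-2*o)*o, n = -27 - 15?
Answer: -316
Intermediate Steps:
n = -42
N(o) = -2*o²
n + N(1)*137 = -42 - 2*1²*137 = -42 - 2*1*137 = -42 - 2*137 = -42 - 274 = -316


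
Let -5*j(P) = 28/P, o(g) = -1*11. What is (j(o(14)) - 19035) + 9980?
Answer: -497997/55 ≈ -9054.5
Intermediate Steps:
o(g) = -11
j(P) = -28/(5*P)
(j(o(14)) - 19035) + 9980 = (-28/5/(-11) - 19035) + 9980 = (-28/5*(-1/11) - 19035) + 9980 = (28/55 - 19035) + 9980 = -1046897/55 + 9980 = -497997/55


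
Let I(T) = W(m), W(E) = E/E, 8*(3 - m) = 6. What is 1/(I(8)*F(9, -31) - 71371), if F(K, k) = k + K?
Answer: -1/71393 ≈ -1.4007e-5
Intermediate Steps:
m = 9/4 (m = 3 - ⅛*6 = 3 - ¾ = 9/4 ≈ 2.2500)
W(E) = 1
I(T) = 1
F(K, k) = K + k
1/(I(8)*F(9, -31) - 71371) = 1/(1*(9 - 31) - 71371) = 1/(1*(-22) - 71371) = 1/(-22 - 71371) = 1/(-71393) = -1/71393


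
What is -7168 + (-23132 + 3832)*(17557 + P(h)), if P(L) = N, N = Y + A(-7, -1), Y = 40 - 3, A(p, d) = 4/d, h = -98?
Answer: -339494168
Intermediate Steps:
Y = 37
N = 33 (N = 37 + 4/(-1) = 37 + 4*(-1) = 37 - 4 = 33)
P(L) = 33
-7168 + (-23132 + 3832)*(17557 + P(h)) = -7168 + (-23132 + 3832)*(17557 + 33) = -7168 - 19300*17590 = -7168 - 339487000 = -339494168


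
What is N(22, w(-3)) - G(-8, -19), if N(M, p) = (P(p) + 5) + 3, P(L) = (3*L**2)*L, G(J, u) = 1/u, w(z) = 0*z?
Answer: 153/19 ≈ 8.0526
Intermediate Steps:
w(z) = 0
P(L) = 3*L**3
N(M, p) = 8 + 3*p**3 (N(M, p) = (3*p**3 + 5) + 3 = (5 + 3*p**3) + 3 = 8 + 3*p**3)
N(22, w(-3)) - G(-8, -19) = (8 + 3*0**3) - 1/(-19) = (8 + 3*0) - 1*(-1/19) = (8 + 0) + 1/19 = 8 + 1/19 = 153/19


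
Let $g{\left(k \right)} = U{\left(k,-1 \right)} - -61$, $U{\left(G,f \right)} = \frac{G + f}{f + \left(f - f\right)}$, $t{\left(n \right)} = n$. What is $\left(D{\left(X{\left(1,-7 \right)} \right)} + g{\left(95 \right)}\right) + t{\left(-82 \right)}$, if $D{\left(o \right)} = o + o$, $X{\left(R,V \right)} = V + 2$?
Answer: $-125$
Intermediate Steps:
$U{\left(G,f \right)} = \frac{G + f}{f}$ ($U{\left(G,f \right)} = \frac{G + f}{f + 0} = \frac{G + f}{f}$)
$X{\left(R,V \right)} = 2 + V$
$D{\left(o \right)} = 2 o$
$g{\left(k \right)} = 62 - k$ ($g{\left(k \right)} = \frac{k - 1}{-1} - -61 = - (-1 + k) + 61 = \left(1 - k\right) + 61 = 62 - k$)
$\left(D{\left(X{\left(1,-7 \right)} \right)} + g{\left(95 \right)}\right) + t{\left(-82 \right)} = \left(2 \left(2 - 7\right) + \left(62 - 95\right)\right) - 82 = \left(2 \left(-5\right) + \left(62 - 95\right)\right) - 82 = \left(-10 - 33\right) - 82 = -43 - 82 = -125$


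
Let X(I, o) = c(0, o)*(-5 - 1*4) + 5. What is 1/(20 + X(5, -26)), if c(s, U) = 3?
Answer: -½ ≈ -0.50000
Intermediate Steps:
X(I, o) = -22 (X(I, o) = 3*(-5 - 1*4) + 5 = 3*(-5 - 4) + 5 = 3*(-9) + 5 = -27 + 5 = -22)
1/(20 + X(5, -26)) = 1/(20 - 22) = 1/(-2) = -½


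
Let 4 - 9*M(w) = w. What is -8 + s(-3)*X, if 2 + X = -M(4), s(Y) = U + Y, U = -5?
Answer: 8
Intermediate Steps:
M(w) = 4/9 - w/9
s(Y) = -5 + Y
X = -2 (X = -2 - (4/9 - ⅑*4) = -2 - (4/9 - 4/9) = -2 - 1*0 = -2 + 0 = -2)
-8 + s(-3)*X = -8 + (-5 - 3)*(-2) = -8 - 8*(-2) = -8 + 16 = 8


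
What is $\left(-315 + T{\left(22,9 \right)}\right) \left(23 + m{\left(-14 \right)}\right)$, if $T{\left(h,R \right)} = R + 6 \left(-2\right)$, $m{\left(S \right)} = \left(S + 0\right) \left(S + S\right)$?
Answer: $-131970$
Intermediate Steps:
$m{\left(S \right)} = 2 S^{2}$ ($m{\left(S \right)} = S 2 S = 2 S^{2}$)
$T{\left(h,R \right)} = -12 + R$ ($T{\left(h,R \right)} = R - 12 = -12 + R$)
$\left(-315 + T{\left(22,9 \right)}\right) \left(23 + m{\left(-14 \right)}\right) = \left(-315 + \left(-12 + 9\right)\right) \left(23 + 2 \left(-14\right)^{2}\right) = \left(-315 - 3\right) \left(23 + 2 \cdot 196\right) = - 318 \left(23 + 392\right) = \left(-318\right) 415 = -131970$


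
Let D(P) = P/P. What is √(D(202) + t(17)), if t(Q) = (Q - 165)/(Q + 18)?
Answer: I*√3955/35 ≈ 1.7968*I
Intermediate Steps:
t(Q) = (-165 + Q)/(18 + Q)
D(P) = 1
√(D(202) + t(17)) = √(1 + (-165 + 17)/(18 + 17)) = √(1 - 148/35) = √(-113/35) = I*√3955/35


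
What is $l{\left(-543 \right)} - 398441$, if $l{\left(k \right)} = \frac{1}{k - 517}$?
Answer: $- \frac{422347461}{1060} \approx -3.9844 \cdot 10^{5}$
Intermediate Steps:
$l{\left(k \right)} = \frac{1}{-517 + k}$
$l{\left(-543 \right)} - 398441 = \frac{1}{-517 - 543} - 398441 = \frac{1}{-1060} - 398441 = - \frac{1}{1060} - 398441 = - \frac{422347461}{1060}$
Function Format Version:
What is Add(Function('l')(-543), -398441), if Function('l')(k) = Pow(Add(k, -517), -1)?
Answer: Rational(-422347461, 1060) ≈ -3.9844e+5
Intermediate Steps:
Function('l')(k) = Pow(Add(-517, k), -1)
Add(Function('l')(-543), -398441) = Add(Pow(Add(-517, -543), -1), -398441) = Add(Pow(-1060, -1), -398441) = Add(Rational(-1, 1060), -398441) = Rational(-422347461, 1060)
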